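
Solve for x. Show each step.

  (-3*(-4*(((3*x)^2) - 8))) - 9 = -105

Step 1. [(-3*(-4*(((3*x)^2) - 8))) - 9 = -105] -3 divides every term; factor it out, so factor: (-4*(((3*x)^2) - 8)) + 3 = 35.
Step 2. [(-4*(((3*x)^2) - 8)) + 3 = 35] subtract 3: x sits inside (… + 3). So sub: -4*(((3*x)^2) - 8) = 32.
Step 3. [-4*(((3*x)^2) - 8) = 32] leading coefficient -4: divide by -4. So div: ((3*x)^2) - 8 = -8.
Step 4. [((3*x)^2) - 8 = -8] -8 is outermost — add 8 both sides ⇒ sub: (3*x)^2 = 0.
Step 5. [(3*x)^2 = 0] √ both sides: 0 ≥ 0 gives two branches. So sqrt: 3*x = 0.
Step 6. [3*x = 0] 3 out front; divide by 3. So div: x = 0.

Answer: x ∈ {0}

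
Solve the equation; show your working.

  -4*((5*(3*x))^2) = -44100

Step 1. [-4*((5*(3*x))^2) = -44100] divide by the outer -4 ⇒ div: (5*(3*x))^2 = 11025.
Step 2. [(5*(3*x))^2 = 11025] 11025 ≥ 0, LHS is (·)² — take ±√ ⇒ sqrt: 5*(3*x) = 105 or -105.
Step 3. [5*(3*x) = 105 or -105] LHS = 5·(…); ÷5 both sides. So div: 3*x = 21 or -21.
Step 4. [3*x = 21 or -21] LHS = 3·(…); ÷3 both sides. So div: x = 7 or -7.

Answer: x ∈ {-7, 7}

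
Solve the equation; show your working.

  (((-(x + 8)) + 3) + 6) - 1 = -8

Step 1. [(((-(x + 8)) + 3) + 6) - 1 = -8] the outer -1 inverts by adding 1 ⇒ sub: ((-(x + 8)) + 3) + 6 = -7.
Step 2. [((-(x + 8)) + 3) + 6 = -7] peel the +6: subtract 6 from each side ⇒ sub: (-(x + 8)) + 3 = -13.
Step 3. [(-(x + 8)) + 3 = -13] 3 comes off first (subtract 3), so sub: -(x + 8) = -16.
Step 4. [-(x + 8) = -16] flip signs both sides ⇒ neg: x + 8 = 16.
Step 5. [x + 8 = 16] the outer +8 inverts by subtracting 8, so sub: x = 8.

Answer: x ∈ {8}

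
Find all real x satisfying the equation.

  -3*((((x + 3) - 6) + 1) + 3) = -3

Step 1. [-3*((((x + 3) - 6) + 1) + 3) = -3] divide by the outer -3, so div: (((x + 3) - 6) + 1) + 3 = 1.
Step 2. [(((x + 3) - 6) + 1) + 3 = 1] subtract 3: x sits inside (… + 3) ⇒ sub: ((x + 3) - 6) + 1 = -2.
Step 3. [((x + 3) - 6) + 1 = -2] subtract 1: x sits inside (… + 1), so sub: (x + 3) - 6 = -3.
Step 4. [(x + 3) - 6 = -3] 6 comes off first (add 6) ⇒ sub: x + 3 = 3.
Step 5. [x + 3 = 3] subtract 3: x sits inside (… + 3), so sub: x = 0.

Answer: x ∈ {0}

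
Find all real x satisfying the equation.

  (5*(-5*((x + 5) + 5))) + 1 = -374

Step 1. [(5*(-5*((x + 5) + 5))) + 1 = -374] peel the +1: subtract 1 from each side ⇒ sub: 5*(-5*((x + 5) + 5)) = -375.
Step 2. [5*(-5*((x + 5) + 5)) = -375] 5 out front; divide by 5, so div: -5*((x + 5) + 5) = -75.
Step 3. [-5*((x + 5) + 5) = -75] divide by the outer -5, so div: (x + 5) + 5 = 15.
Step 4. [(x + 5) + 5 = 15] the outer +5 inverts by subtracting 5. So sub: x + 5 = 10.
Step 5. [x + 5 = 10] the outer +5 inverts by subtracting 5 ⇒ sub: x = 5.

Answer: x ∈ {5}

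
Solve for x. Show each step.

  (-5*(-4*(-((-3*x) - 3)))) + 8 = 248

Step 1. [(-5*(-4*(-((-3*x) - 3)))) + 8 = 248] the outer +8 inverts by subtracting 8. So sub: -5*(-4*(-((-3*x) - 3))) = 240.
Step 2. [-5*(-4*(-((-3*x) - 3))) = 240] divide by the outer -5 ⇒ div: -4*(-((-3*x) - 3)) = -48.
Step 3. [-4*(-((-3*x) - 3)) = -48] -4·(inner) — divide through by -4. So div: -((-3*x) - 3) = 12.
Step 4. [-((-3*x) - 3) = 12] leading − — multiply by −1 ⇒ neg: (-3*x) - 3 = -12.
Step 5. [(-3*x) - 3 = -12] -3 is outermost — add 3 both sides ⇒ sub: -3*x = -9.
Step 6. [-3*x = -9] divide by the outer -3, so div: x = 3.

Answer: x ∈ {3}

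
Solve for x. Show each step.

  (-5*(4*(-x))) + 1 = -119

Step 1. [(-5*(4*(-x))) + 1 = -119] 1 comes off first (subtract 1) ⇒ sub: -5*(4*(-x)) = -120.
Step 2. [-5*(4*(-x)) = -120] divide by the outer -5 ⇒ div: 4*(-x) = 24.
Step 3. [4*(-x) = 24] divide by the outer 4 ⇒ div: -x = 6.
Step 4. [-x = 6] LHS negated; negate both sides, so neg: x = -6.

Answer: x ∈ {-6}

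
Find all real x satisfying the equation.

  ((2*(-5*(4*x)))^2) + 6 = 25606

Step 1. [((2*(-5*(4*x)))^2) + 6 = 25606] the outer +6 inverts by subtracting 6, so sub: (2*(-5*(4*x)))^2 = 25600.
Step 2. [(2*(-5*(4*x)))^2 = 25600] 25600 ≥ 0, LHS is (·)² — take ±√, so sqrt: 2*(-5*(4*x)) = 160 or -160.
Step 3. [2*(-5*(4*x)) = 160 or -160] divide by the outer 2. So div: -5*(4*x) = 80 or -80.
Step 4. [-5*(4*x) = 80 or -80] divide by the outer -5. So div: 4*x = -16 or 16.
Step 5. [4*x = -16 or 16] leading coefficient 4: divide by 4 ⇒ div: x = -4 or 4.

Answer: x ∈ {-4, 4}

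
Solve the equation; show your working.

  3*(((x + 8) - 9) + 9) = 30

Step 1. [3*(((x + 8) - 9) + 9) = 30] leading coefficient 3: divide by 3. So div: ((x + 8) - 9) + 9 = 10.
Step 2. [((x + 8) - 9) + 9 = 10] the outer +9 inverts by subtracting 9 ⇒ sub: (x + 8) - 9 = 1.
Step 3. [(x + 8) - 9 = 1] add 9: x sits inside (… - 9), so sub: x + 8 = 10.
Step 4. [x + 8 = 10] subtract 8: x sits inside (… + 8). So sub: x = 2.

Answer: x ∈ {2}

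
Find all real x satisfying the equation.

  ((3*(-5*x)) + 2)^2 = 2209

Step 1. [((3*(-5*x)) + 2)^2 = 2209] √ both sides: 2209 ≥ 0 gives two branches ⇒ sqrt: (3*(-5*x)) + 2 = 47 or -47.
Step 2. [(3*(-5*x)) + 2 = 47 or -47] subtract 2: x sits inside (… + 2). So sub: 3*(-5*x) = 45 or -49.
Step 3. [3*(-5*x) = 45 or -49] 3 out front; divide by 3, so div: -5*x = 15 or -49/3.
Step 4. [-5*x = 15 or -49/3] -5·(inner) — divide through by -5, so div: x = -3 or 49/15.

Answer: x ∈ {-3, 49/15}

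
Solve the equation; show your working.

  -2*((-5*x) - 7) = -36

Step 1. [-2*((-5*x) - 7) = -36] leading coefficient -2: divide by -2. So div: (-5*x) - 7 = 18.
Step 2. [(-5*x) - 7 = 18] 7 comes off first (add 7), so sub: -5*x = 25.
Step 3. [-5*x = 25] divide by the outer -5. So div: x = -5.

Answer: x ∈ {-5}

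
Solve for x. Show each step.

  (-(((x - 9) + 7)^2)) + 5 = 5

Step 1. [(-(((x - 9) + 7)^2)) + 5 = 5] the outer +5 inverts by subtracting 5, so sub: -(((x - 9) + 7)^2) = 0.
Step 2. [-(((x - 9) + 7)^2) = 0] flip signs both sides ⇒ neg: ((x - 9) + 7)^2 = 0.
Step 3. [((x - 9) + 7)^2 = 0] √ both sides: 0 ≥ 0 gives two branches, so sqrt: (x - 9) + 7 = 0.
Step 4. [(x - 9) + 7 = 0] 7 comes off first (subtract 7), so sub: x - 9 = -7.
Step 5. [x - 9 = -7] the outer -9 inverts by adding 9. So sub: x = 2.

Answer: x ∈ {2}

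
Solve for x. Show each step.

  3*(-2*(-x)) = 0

Step 1. [3*(-2*(-x)) = 0] 3·(inner) — divide through by 3, so div: -2*(-x) = 0.
Step 2. [-2*(-x) = 0] LHS = -2·(…); ÷-2 both sides. So div: -x = 0.
Step 3. [-x = 0] leading − — multiply by −1. So neg: x = 0.

Answer: x ∈ {0}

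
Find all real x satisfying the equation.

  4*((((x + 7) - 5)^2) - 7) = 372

Step 1. [4*((((x + 7) - 5)^2) - 7) = 372] LHS = 4·(…); ÷4 both sides. So div: (((x + 7) - 5)^2) - 7 = 93.
Step 2. [(((x + 7) - 5)^2) - 7 = 93] the outer -7 inverts by adding 7, so sub: ((x + 7) - 5)^2 = 100.
Step 3. [((x + 7) - 5)^2 = 100] 100 ≥ 0, LHS is (·)² — take ±√, so sqrt: (x + 7) - 5 = 10 or -10.
Step 4. [(x + 7) - 5 = 10 or -10] 5 comes off first (add 5). So sub: x + 7 = 15 or -5.
Step 5. [x + 7 = 15 or -5] the outer +7 inverts by subtracting 7, so sub: x = 8 or -12.

Answer: x ∈ {-12, 8}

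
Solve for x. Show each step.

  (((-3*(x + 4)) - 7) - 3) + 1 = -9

Step 1. [(((-3*(x + 4)) - 7) - 3) + 1 = -9] 1 comes off first (subtract 1), so sub: ((-3*(x + 4)) - 7) - 3 = -10.
Step 2. [((-3*(x + 4)) - 7) - 3 = -10] add 3: x sits inside (… - 3). So sub: (-3*(x + 4)) - 7 = -7.
Step 3. [(-3*(x + 4)) - 7 = -7] add 7: x sits inside (… - 7) ⇒ sub: -3*(x + 4) = 0.
Step 4. [-3*(x + 4) = 0] divide by the outer -3 ⇒ div: x + 4 = 0.
Step 5. [x + 4 = 0] subtract 4: x sits inside (… + 4) ⇒ sub: x = -4.

Answer: x ∈ {-4}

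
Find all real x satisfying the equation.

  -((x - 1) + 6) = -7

Step 1. [-((x - 1) + 6) = -7] LHS negated; negate both sides ⇒ neg: (x - 1) + 6 = 7.
Step 2. [(x - 1) + 6 = 7] +6 is outermost — subtract 6 both sides ⇒ sub: x - 1 = 1.
Step 3. [x - 1 = 1] 1 comes off first (add 1) ⇒ sub: x = 2.

Answer: x ∈ {2}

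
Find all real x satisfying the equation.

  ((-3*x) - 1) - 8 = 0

Step 1. [((-3*x) - 1) - 8 = 0] the outer -8 inverts by adding 8 ⇒ sub: (-3*x) - 1 = 8.
Step 2. [(-3*x) - 1 = 8] 1 comes off first (add 1) ⇒ sub: -3*x = 9.
Step 3. [-3*x = 9] LHS = -3·(…); ÷-3 both sides, so div: x = -3.

Answer: x ∈ {-3}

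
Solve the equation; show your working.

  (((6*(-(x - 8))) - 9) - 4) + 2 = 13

Step 1. [(((6*(-(x - 8))) - 9) - 4) + 2 = 13] +2 is outermost — subtract 2 both sides, so sub: ((6*(-(x - 8))) - 9) - 4 = 11.
Step 2. [((6*(-(x - 8))) - 9) - 4 = 11] add 4: x sits inside (… - 4), so sub: (6*(-(x - 8))) - 9 = 15.
Step 3. [(6*(-(x - 8))) - 9 = 15] -9 is outermost — add 9 both sides ⇒ sub: 6*(-(x - 8)) = 24.
Step 4. [6*(-(x - 8)) = 24] 6·(inner) — divide through by 6 ⇒ div: -(x - 8) = 4.
Step 5. [-(x - 8) = 4] LHS negated; negate both sides, so neg: x - 8 = -4.
Step 6. [x - 8 = -4] the outer -8 inverts by adding 8 ⇒ sub: x = 4.

Answer: x ∈ {4}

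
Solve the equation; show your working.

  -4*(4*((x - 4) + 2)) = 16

Step 1. [-4*(4*((x - 4) + 2)) = 16] leading coefficient -4: divide by -4, so div: 4*((x - 4) + 2) = -4.
Step 2. [4*((x - 4) + 2) = -4] leading coefficient 4: divide by 4 ⇒ div: (x - 4) + 2 = -1.
Step 3. [(x - 4) + 2 = -1] 2 comes off first (subtract 2) ⇒ sub: x - 4 = -3.
Step 4. [x - 4 = -3] add 4: x sits inside (… - 4) ⇒ sub: x = 1.

Answer: x ∈ {1}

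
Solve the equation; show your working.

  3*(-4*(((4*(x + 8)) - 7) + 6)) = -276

Step 1. [3*(-4*(((4*(x + 8)) - 7) + 6)) = -276] divide by the outer 3 ⇒ div: -4*(((4*(x + 8)) - 7) + 6) = -92.
Step 2. [-4*(((4*(x + 8)) - 7) + 6) = -92] -4 out front; divide by -4. So div: ((4*(x + 8)) - 7) + 6 = 23.
Step 3. [((4*(x + 8)) - 7) + 6 = 23] +6 is outermost — subtract 6 both sides. So sub: (4*(x + 8)) - 7 = 17.
Step 4. [(4*(x + 8)) - 7 = 17] the outer -7 inverts by adding 7, so sub: 4*(x + 8) = 24.
Step 5. [4*(x + 8) = 24] divide by the outer 4. So div: x + 8 = 6.
Step 6. [x + 8 = 6] peel the +8: subtract 8 from each side, so sub: x = -2.

Answer: x ∈ {-2}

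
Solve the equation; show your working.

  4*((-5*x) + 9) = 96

Step 1. [4*((-5*x) + 9) = 96] divide by the outer 4, so div: (-5*x) + 9 = 24.
Step 2. [(-5*x) + 9 = 24] peel the +9: subtract 9 from each side. So sub: -5*x = 15.
Step 3. [-5*x = 15] leading coefficient -5: divide by -5, so div: x = -3.

Answer: x ∈ {-3}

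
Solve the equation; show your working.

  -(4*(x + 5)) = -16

Step 1. [-(4*(x + 5)) = -16] LHS negated; negate both sides. So neg: 4*(x + 5) = 16.
Step 2. [4*(x + 5) = 16] 4 out front; divide by 4, so div: x + 5 = 4.
Step 3. [x + 5 = 4] the outer +5 inverts by subtracting 5, so sub: x = -1.

Answer: x ∈ {-1}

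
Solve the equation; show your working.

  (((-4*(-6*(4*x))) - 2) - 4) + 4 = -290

Step 1. [(((-4*(-6*(4*x))) - 2) - 4) + 4 = -290] the outer +4 inverts by subtracting 4, so sub: ((-4*(-6*(4*x))) - 2) - 4 = -294.
Step 2. [((-4*(-6*(4*x))) - 2) - 4 = -294] peel the -4: add 4 from each side, so sub: (-4*(-6*(4*x))) - 2 = -290.
Step 3. [(-4*(-6*(4*x))) - 2 = -290] add 2: x sits inside (… - 2) ⇒ sub: -4*(-6*(4*x)) = -288.
Step 4. [-4*(-6*(4*x)) = -288] LHS = -4·(…); ÷-4 both sides ⇒ div: -6*(4*x) = 72.
Step 5. [-6*(4*x) = 72] leading coefficient -6: divide by -6 ⇒ div: 4*x = -12.
Step 6. [4*x = -12] leading coefficient 4: divide by 4. So div: x = -3.

Answer: x ∈ {-3}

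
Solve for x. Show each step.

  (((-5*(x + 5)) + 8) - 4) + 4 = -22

Step 1. [(((-5*(x + 5)) + 8) - 4) + 4 = -22] +4 is outermost — subtract 4 both sides. So sub: ((-5*(x + 5)) + 8) - 4 = -26.
Step 2. [((-5*(x + 5)) + 8) - 4 = -26] the outer -4 inverts by adding 4 ⇒ sub: (-5*(x + 5)) + 8 = -22.
Step 3. [(-5*(x + 5)) + 8 = -22] peel the +8: subtract 8 from each side ⇒ sub: -5*(x + 5) = -30.
Step 4. [-5*(x + 5) = -30] leading coefficient -5: divide by -5. So div: x + 5 = 6.
Step 5. [x + 5 = 6] the outer +5 inverts by subtracting 5. So sub: x = 1.

Answer: x ∈ {1}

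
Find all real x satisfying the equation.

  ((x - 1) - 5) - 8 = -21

Step 1. [((x - 1) - 5) - 8 = -21] peel the -8: add 8 from each side ⇒ sub: (x - 1) - 5 = -13.
Step 2. [(x - 1) - 5 = -13] the outer -5 inverts by adding 5. So sub: x - 1 = -8.
Step 3. [x - 1 = -8] the outer -1 inverts by adding 1. So sub: x = -7.

Answer: x ∈ {-7}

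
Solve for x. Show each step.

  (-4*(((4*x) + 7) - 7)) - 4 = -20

Step 1. [(-4*(((4*x) + 7) - 7)) - 4 = -20] -4 divides every term; factor it out ⇒ factor: (((4*x) + 7) - 7) + 1 = 5.
Step 2. [(((4*x) + 7) - 7) + 1 = 5] the outer +1 inverts by subtracting 1. So sub: ((4*x) + 7) - 7 = 4.
Step 3. [((4*x) + 7) - 7 = 4] -7 is outermost — add 7 both sides ⇒ sub: (4*x) + 7 = 11.
Step 4. [(4*x) + 7 = 11] peel the +7: subtract 7 from each side. So sub: 4*x = 4.
Step 5. [4*x = 4] divide by the outer 4, so div: x = 1.

Answer: x ∈ {1}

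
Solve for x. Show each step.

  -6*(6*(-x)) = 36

Step 1. [-6*(6*(-x)) = 36] LHS = -6·(…); ÷-6 both sides ⇒ div: 6*(-x) = -6.
Step 2. [6*(-x) = -6] divide by the outer 6 ⇒ div: -x = -1.
Step 3. [-x = -1] flip signs both sides. So neg: x = 1.

Answer: x ∈ {1}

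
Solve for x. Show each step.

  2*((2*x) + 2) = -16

Step 1. [2*((2*x) + 2) = -16] divide by the outer 2. So div: (2*x) + 2 = -8.
Step 2. [(2*x) + 2 = -8] the outer +2 inverts by subtracting 2, so sub: 2*x = -10.
Step 3. [2*x = -10] 2·(inner) — divide through by 2, so div: x = -5.

Answer: x ∈ {-5}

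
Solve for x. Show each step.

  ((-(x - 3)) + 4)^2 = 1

Step 1. [((-(x - 3)) + 4)^2 = 1] 1 ≥ 0, LHS is (·)² — take ±√, so sqrt: (-(x - 3)) + 4 = 1 or -1.
Step 2. [(-(x - 3)) + 4 = 1 or -1] peel the +4: subtract 4 from each side ⇒ sub: -(x - 3) = -3 or -5.
Step 3. [-(x - 3) = -3 or -5] leading − — multiply by −1, so neg: x - 3 = 3 or 5.
Step 4. [x - 3 = 3 or 5] -3 is outermost — add 3 both sides, so sub: x = 6 or 8.

Answer: x ∈ {6, 8}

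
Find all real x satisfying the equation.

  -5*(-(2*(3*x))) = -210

Step 1. [-5*(-(2*(3*x))) = -210] -5 out front; divide by -5, so div: -(2*(3*x)) = 42.
Step 2. [-(2*(3*x)) = 42] LHS negated; negate both sides. So neg: 2*(3*x) = -42.
Step 3. [2*(3*x) = -42] 2 out front; divide by 2. So div: 3*x = -21.
Step 4. [3*x = -21] 3 out front; divide by 3 ⇒ div: x = -7.

Answer: x ∈ {-7}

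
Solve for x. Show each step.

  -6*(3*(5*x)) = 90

Step 1. [-6*(3*(5*x)) = 90] -6·(inner) — divide through by -6. So div: 3*(5*x) = -15.
Step 2. [3*(5*x) = -15] leading coefficient 3: divide by 3 ⇒ div: 5*x = -5.
Step 3. [5*x = -5] 5 out front; divide by 5 ⇒ div: x = -1.

Answer: x ∈ {-1}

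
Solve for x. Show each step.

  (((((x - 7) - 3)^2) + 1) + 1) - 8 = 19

Step 1. [(((((x - 7) - 3)^2) + 1) + 1) - 8 = 19] -8 is outermost — add 8 both sides, so sub: ((((x - 7) - 3)^2) + 1) + 1 = 27.
Step 2. [((((x - 7) - 3)^2) + 1) + 1 = 27] +1 is outermost — subtract 1 both sides ⇒ sub: (((x - 7) - 3)^2) + 1 = 26.
Step 3. [(((x - 7) - 3)^2) + 1 = 26] subtract 1: x sits inside (… + 1), so sub: ((x - 7) - 3)^2 = 25.
Step 4. [((x - 7) - 3)^2 = 25] 25 ≥ 0, LHS is (·)² — take ±√. So sqrt: (x - 7) - 3 = 5 or -5.
Step 5. [(x - 7) - 3 = 5 or -5] 3 comes off first (add 3), so sub: x - 7 = 8 or -2.
Step 6. [x - 7 = 8 or -2] -7 is outermost — add 7 both sides, so sub: x = 15 or 5.

Answer: x ∈ {5, 15}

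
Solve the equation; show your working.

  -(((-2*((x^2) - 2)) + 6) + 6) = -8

Step 1. [-(((-2*((x^2) - 2)) + 6) + 6) = -8] LHS negated; negate both sides. So neg: ((-2*((x^2) - 2)) + 6) + 6 = 8.
Step 2. [((-2*((x^2) - 2)) + 6) + 6 = 8] the outer +6 inverts by subtracting 6, so sub: (-2*((x^2) - 2)) + 6 = 2.
Step 3. [(-2*((x^2) - 2)) + 6 = 2] -2 divides every term; factor it out ⇒ factor: ((x^2) - 2) - 3 = -1.
Step 4. [((x^2) - 2) - 3 = -1] -3 is outermost — add 3 both sides, so sub: (x^2) - 2 = 2.
Step 5. [(x^2) - 2 = 2] 2 comes off first (add 2) ⇒ sub: x^2 = 4.
Step 6. [x^2 = 4] √ both sides: 4 ≥ 0 gives two branches, so sqrt: x = 2 or -2.

Answer: x ∈ {-2, 2}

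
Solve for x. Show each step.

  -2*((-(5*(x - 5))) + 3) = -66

Step 1. [-2*((-(5*(x - 5))) + 3) = -66] leading coefficient -2: divide by -2, so div: (-(5*(x - 5))) + 3 = 33.
Step 2. [(-(5*(x - 5))) + 3 = 33] subtract 3: x sits inside (… + 3), so sub: -(5*(x - 5)) = 30.
Step 3. [-(5*(x - 5)) = 30] flip signs both sides. So neg: 5*(x - 5) = -30.
Step 4. [5*(x - 5) = -30] leading coefficient 5: divide by 5 ⇒ div: x - 5 = -6.
Step 5. [x - 5 = -6] the outer -5 inverts by adding 5, so sub: x = -1.

Answer: x ∈ {-1}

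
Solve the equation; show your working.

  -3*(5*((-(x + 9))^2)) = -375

Step 1. [-3*(5*((-(x + 9))^2)) = -375] leading coefficient -3: divide by -3 ⇒ div: 5*((-(x + 9))^2) = 125.
Step 2. [5*((-(x + 9))^2) = 125] divide by the outer 5 ⇒ div: (-(x + 9))^2 = 25.
Step 3. [(-(x + 9))^2 = 25] LHS squared, RHS 25 ≥ 0: apply √ (±). So sqrt: -(x + 9) = 5 or -5.
Step 4. [-(x + 9) = 5 or -5] LHS negated; negate both sides, so neg: x + 9 = -5 or 5.
Step 5. [x + 9 = -5 or 5] peel the +9: subtract 9 from each side ⇒ sub: x = -14 or -4.

Answer: x ∈ {-14, -4}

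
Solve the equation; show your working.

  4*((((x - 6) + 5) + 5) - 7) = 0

Step 1. [4*((((x - 6) + 5) + 5) - 7) = 0] leading coefficient 4: divide by 4. So div: (((x - 6) + 5) + 5) - 7 = 0.
Step 2. [(((x - 6) + 5) + 5) - 7 = 0] 7 comes off first (add 7). So sub: ((x - 6) + 5) + 5 = 7.
Step 3. [((x - 6) + 5) + 5 = 7] the outer +5 inverts by subtracting 5 ⇒ sub: (x - 6) + 5 = 2.
Step 4. [(x - 6) + 5 = 2] subtract 5: x sits inside (… + 5) ⇒ sub: x - 6 = -3.
Step 5. [x - 6 = -3] peel the -6: add 6 from each side. So sub: x = 3.

Answer: x ∈ {3}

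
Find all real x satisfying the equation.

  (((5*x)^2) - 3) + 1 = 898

Step 1. [(((5*x)^2) - 3) + 1 = 898] subtract 1: x sits inside (… + 1). So sub: ((5*x)^2) - 3 = 897.
Step 2. [((5*x)^2) - 3 = 897] 3 comes off first (add 3), so sub: (5*x)^2 = 900.
Step 3. [(5*x)^2 = 900] LHS squared, RHS 900 ≥ 0: apply √ (±) ⇒ sqrt: 5*x = 30 or -30.
Step 4. [5*x = 30 or -30] divide by the outer 5 ⇒ div: x = 6 or -6.

Answer: x ∈ {-6, 6}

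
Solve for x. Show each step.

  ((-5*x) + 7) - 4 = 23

Step 1. [((-5*x) + 7) - 4 = 23] the outer -4 inverts by adding 4, so sub: (-5*x) + 7 = 27.
Step 2. [(-5*x) + 7 = 27] +7 is outermost — subtract 7 both sides, so sub: -5*x = 20.
Step 3. [-5*x = 20] divide by the outer -5 ⇒ div: x = -4.

Answer: x ∈ {-4}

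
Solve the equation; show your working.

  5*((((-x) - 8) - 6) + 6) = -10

Step 1. [5*((((-x) - 8) - 6) + 6) = -10] 5·(inner) — divide through by 5. So div: (((-x) - 8) - 6) + 6 = -2.
Step 2. [(((-x) - 8) - 6) + 6 = -2] subtract 6: x sits inside (… + 6) ⇒ sub: ((-x) - 8) - 6 = -8.
Step 3. [((-x) - 8) - 6 = -8] -6 is outermost — add 6 both sides. So sub: (-x) - 8 = -2.
Step 4. [(-x) - 8 = -2] add 8: x sits inside (… - 8). So sub: -x = 6.
Step 5. [-x = 6] LHS negated; negate both sides, so neg: x = -6.

Answer: x ∈ {-6}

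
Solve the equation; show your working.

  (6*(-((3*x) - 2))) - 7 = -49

Step 1. [(6*(-((3*x) - 2))) - 7 = -49] -7 is outermost — add 7 both sides ⇒ sub: 6*(-((3*x) - 2)) = -42.
Step 2. [6*(-((3*x) - 2)) = -42] LHS = 6·(…); ÷6 both sides, so div: -((3*x) - 2) = -7.
Step 3. [-((3*x) - 2) = -7] leading − — multiply by −1, so neg: (3*x) - 2 = 7.
Step 4. [(3*x) - 2 = 7] peel the -2: add 2 from each side ⇒ sub: 3*x = 9.
Step 5. [3*x = 9] leading coefficient 3: divide by 3 ⇒ div: x = 3.

Answer: x ∈ {3}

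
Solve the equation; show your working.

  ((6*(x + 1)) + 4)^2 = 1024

Step 1. [((6*(x + 1)) + 4)^2 = 1024] 1024 ≥ 0, LHS is (·)² — take ±√ ⇒ sqrt: (6*(x + 1)) + 4 = 32 or -32.
Step 2. [(6*(x + 1)) + 4 = 32 or -32] +4 is outermost — subtract 4 both sides, so sub: 6*(x + 1) = 28 or -36.
Step 3. [6*(x + 1) = 28 or -36] 6·(inner) — divide through by 6. So div: x + 1 = 14/3 or -6.
Step 4. [x + 1 = 14/3 or -6] 1 comes off first (subtract 1) ⇒ sub: x = 11/3 or -7.

Answer: x ∈ {-7, 11/3}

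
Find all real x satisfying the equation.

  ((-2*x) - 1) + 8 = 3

Step 1. [((-2*x) - 1) + 8 = 3] the outer +8 inverts by subtracting 8. So sub: (-2*x) - 1 = -5.
Step 2. [(-2*x) - 1 = -5] add 1: x sits inside (… - 1) ⇒ sub: -2*x = -4.
Step 3. [-2*x = -4] leading coefficient -2: divide by -2 ⇒ div: x = 2.

Answer: x ∈ {2}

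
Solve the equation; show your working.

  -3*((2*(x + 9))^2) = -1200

Step 1. [-3*((2*(x + 9))^2) = -1200] -3·(inner) — divide through by -3 ⇒ div: (2*(x + 9))^2 = 400.
Step 2. [(2*(x + 9))^2 = 400] LHS squared, RHS 400 ≥ 0: apply √ (±). So sqrt: 2*(x + 9) = 20 or -20.
Step 3. [2*(x + 9) = 20 or -20] leading coefficient 2: divide by 2 ⇒ div: x + 9 = 10 or -10.
Step 4. [x + 9 = 10 or -10] +9 is outermost — subtract 9 both sides, so sub: x = 1 or -19.

Answer: x ∈ {-19, 1}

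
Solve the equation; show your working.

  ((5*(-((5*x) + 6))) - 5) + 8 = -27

Step 1. [((5*(-((5*x) + 6))) - 5) + 8 = -27] subtract 8: x sits inside (… + 8), so sub: (5*(-((5*x) + 6))) - 5 = -35.
Step 2. [(5*(-((5*x) + 6))) - 5 = -35] common factor 5 (LHS and -35) — divide through. So factor: (-((5*x) + 6)) - 1 = -7.
Step 3. [(-((5*x) + 6)) - 1 = -7] peel the -1: add 1 from each side, so sub: -((5*x) + 6) = -6.
Step 4. [-((5*x) + 6) = -6] LHS negated; negate both sides. So neg: (5*x) + 6 = 6.
Step 5. [(5*x) + 6 = 6] the outer +6 inverts by subtracting 6. So sub: 5*x = 0.
Step 6. [5*x = 0] 5·(inner) — divide through by 5 ⇒ div: x = 0.

Answer: x ∈ {0}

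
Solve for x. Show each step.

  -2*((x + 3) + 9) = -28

Step 1. [-2*((x + 3) + 9) = -28] -2·(inner) — divide through by -2 ⇒ div: (x + 3) + 9 = 14.
Step 2. [(x + 3) + 9 = 14] +9 is outermost — subtract 9 both sides. So sub: x + 3 = 5.
Step 3. [x + 3 = 5] +3 is outermost — subtract 3 both sides. So sub: x = 2.

Answer: x ∈ {2}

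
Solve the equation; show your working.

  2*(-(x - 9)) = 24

Step 1. [2*(-(x - 9)) = 24] divide by the outer 2 ⇒ div: -(x - 9) = 12.
Step 2. [-(x - 9) = 12] leading − — multiply by −1, so neg: x - 9 = -12.
Step 3. [x - 9 = -12] peel the -9: add 9 from each side, so sub: x = -3.

Answer: x ∈ {-3}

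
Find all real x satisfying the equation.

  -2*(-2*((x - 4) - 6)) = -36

Step 1. [-2*(-2*((x - 4) - 6)) = -36] -2 out front; divide by -2 ⇒ div: -2*((x - 4) - 6) = 18.
Step 2. [-2*((x - 4) - 6) = 18] LHS = -2·(…); ÷-2 both sides ⇒ div: (x - 4) - 6 = -9.
Step 3. [(x - 4) - 6 = -9] 6 comes off first (add 6) ⇒ sub: x - 4 = -3.
Step 4. [x - 4 = -3] add 4: x sits inside (… - 4), so sub: x = 1.

Answer: x ∈ {1}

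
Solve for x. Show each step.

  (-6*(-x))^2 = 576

Step 1. [(-6*(-x))^2 = 576] √ both sides: 576 ≥ 0 gives two branches. So sqrt: -6*(-x) = 24 or -24.
Step 2. [-6*(-x) = 24 or -24] divide by the outer -6. So div: -x = -4 or 4.
Step 3. [-x = -4 or 4] LHS negated; negate both sides, so neg: x = 4 or -4.

Answer: x ∈ {-4, 4}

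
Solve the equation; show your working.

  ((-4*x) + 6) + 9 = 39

Step 1. [((-4*x) + 6) + 9 = 39] +9 is outermost — subtract 9 both sides ⇒ sub: (-4*x) + 6 = 30.
Step 2. [(-4*x) + 6 = 30] subtract 6: x sits inside (… + 6). So sub: -4*x = 24.
Step 3. [-4*x = 24] -4 out front; divide by -4 ⇒ div: x = -6.

Answer: x ∈ {-6}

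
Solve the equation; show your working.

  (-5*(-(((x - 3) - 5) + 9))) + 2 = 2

Step 1. [(-5*(-(((x - 3) - 5) + 9))) + 2 = 2] +2 is outermost — subtract 2 both sides, so sub: -5*(-(((x - 3) - 5) + 9)) = 0.
Step 2. [-5*(-(((x - 3) - 5) + 9)) = 0] LHS = -5·(…); ÷-5 both sides, so div: -(((x - 3) - 5) + 9) = 0.
Step 3. [-(((x - 3) - 5) + 9) = 0] leading − — multiply by −1. So neg: ((x - 3) - 5) + 9 = 0.
Step 4. [((x - 3) - 5) + 9 = 0] +9 is outermost — subtract 9 both sides ⇒ sub: (x - 3) - 5 = -9.
Step 5. [(x - 3) - 5 = -9] 5 comes off first (add 5) ⇒ sub: x - 3 = -4.
Step 6. [x - 3 = -4] peel the -3: add 3 from each side, so sub: x = -1.

Answer: x ∈ {-1}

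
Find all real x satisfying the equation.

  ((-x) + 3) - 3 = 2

Step 1. [((-x) + 3) - 3 = 2] 3 comes off first (add 3) ⇒ sub: (-x) + 3 = 5.
Step 2. [(-x) + 3 = 5] peel the +3: subtract 3 from each side ⇒ sub: -x = 2.
Step 3. [-x = 2] LHS negated; negate both sides. So neg: x = -2.

Answer: x ∈ {-2}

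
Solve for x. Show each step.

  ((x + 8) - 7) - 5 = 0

Step 1. [((x + 8) - 7) - 5 = 0] the outer -5 inverts by adding 5, so sub: (x + 8) - 7 = 5.
Step 2. [(x + 8) - 7 = 5] 7 comes off first (add 7), so sub: x + 8 = 12.
Step 3. [x + 8 = 12] 8 comes off first (subtract 8). So sub: x = 4.

Answer: x ∈ {4}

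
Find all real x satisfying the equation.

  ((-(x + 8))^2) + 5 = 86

Step 1. [((-(x + 8))^2) + 5 = 86] the outer +5 inverts by subtracting 5. So sub: (-(x + 8))^2 = 81.
Step 2. [(-(x + 8))^2 = 81] LHS squared, RHS 81 ≥ 0: apply √ (±). So sqrt: -(x + 8) = 9 or -9.
Step 3. [-(x + 8) = 9 or -9] flip signs both sides. So neg: x + 8 = -9 or 9.
Step 4. [x + 8 = -9 or 9] 8 comes off first (subtract 8) ⇒ sub: x = -17 or 1.

Answer: x ∈ {-17, 1}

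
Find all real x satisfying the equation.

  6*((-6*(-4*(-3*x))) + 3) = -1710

Step 1. [6*((-6*(-4*(-3*x))) + 3) = -1710] 6·(inner) — divide through by 6, so div: (-6*(-4*(-3*x))) + 3 = -285.
Step 2. [(-6*(-4*(-3*x))) + 3 = -285] +3 is outermost — subtract 3 both sides. So sub: -6*(-4*(-3*x)) = -288.
Step 3. [-6*(-4*(-3*x)) = -288] LHS = -6·(…); ÷-6 both sides. So div: -4*(-3*x) = 48.
Step 4. [-4*(-3*x) = 48] -4 out front; divide by -4. So div: -3*x = -12.
Step 5. [-3*x = -12] -3·(inner) — divide through by -3 ⇒ div: x = 4.

Answer: x ∈ {4}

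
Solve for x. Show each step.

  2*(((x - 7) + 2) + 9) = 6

Step 1. [2*(((x - 7) + 2) + 9) = 6] LHS = 2·(…); ÷2 both sides ⇒ div: ((x - 7) + 2) + 9 = 3.
Step 2. [((x - 7) + 2) + 9 = 3] the outer +9 inverts by subtracting 9, so sub: (x - 7) + 2 = -6.
Step 3. [(x - 7) + 2 = -6] 2 comes off first (subtract 2) ⇒ sub: x - 7 = -8.
Step 4. [x - 7 = -8] the outer -7 inverts by adding 7, so sub: x = -1.

Answer: x ∈ {-1}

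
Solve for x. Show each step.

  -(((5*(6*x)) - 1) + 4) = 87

Step 1. [-(((5*(6*x)) - 1) + 4) = 87] leading − — multiply by −1, so neg: ((5*(6*x)) - 1) + 4 = -87.
Step 2. [((5*(6*x)) - 1) + 4 = -87] subtract 4: x sits inside (… + 4), so sub: (5*(6*x)) - 1 = -91.
Step 3. [(5*(6*x)) - 1 = -91] 1 comes off first (add 1). So sub: 5*(6*x) = -90.
Step 4. [5*(6*x) = -90] 5·(inner) — divide through by 5. So div: 6*x = -18.
Step 5. [6*x = -18] LHS = 6·(…); ÷6 both sides, so div: x = -3.

Answer: x ∈ {-3}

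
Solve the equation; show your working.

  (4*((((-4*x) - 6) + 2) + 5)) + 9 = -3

Step 1. [(4*((((-4*x) - 6) + 2) + 5)) + 9 = -3] peel the +9: subtract 9 from each side, so sub: 4*((((-4*x) - 6) + 2) + 5) = -12.
Step 2. [4*((((-4*x) - 6) + 2) + 5) = -12] 4·(inner) — divide through by 4, so div: (((-4*x) - 6) + 2) + 5 = -3.
Step 3. [(((-4*x) - 6) + 2) + 5 = -3] 5 comes off first (subtract 5), so sub: ((-4*x) - 6) + 2 = -8.
Step 4. [((-4*x) - 6) + 2 = -8] the outer +2 inverts by subtracting 2 ⇒ sub: (-4*x) - 6 = -10.
Step 5. [(-4*x) - 6 = -10] -6 is outermost — add 6 both sides, so sub: -4*x = -4.
Step 6. [-4*x = -4] LHS = -4·(…); ÷-4 both sides ⇒ div: x = 1.

Answer: x ∈ {1}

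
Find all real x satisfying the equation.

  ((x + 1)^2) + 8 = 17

Step 1. [((x + 1)^2) + 8 = 17] 8 comes off first (subtract 8). So sub: (x + 1)^2 = 9.
Step 2. [(x + 1)^2 = 9] √ both sides: 9 ≥ 0 gives two branches ⇒ sqrt: x + 1 = 3 or -3.
Step 3. [x + 1 = 3 or -3] 1 comes off first (subtract 1), so sub: x = 2 or -4.

Answer: x ∈ {-4, 2}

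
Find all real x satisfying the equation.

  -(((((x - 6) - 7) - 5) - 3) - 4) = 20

Step 1. [-(((((x - 6) - 7) - 5) - 3) - 4) = 20] flip signs both sides. So neg: ((((x - 6) - 7) - 5) - 3) - 4 = -20.
Step 2. [((((x - 6) - 7) - 5) - 3) - 4 = -20] add 4: x sits inside (… - 4) ⇒ sub: (((x - 6) - 7) - 5) - 3 = -16.
Step 3. [(((x - 6) - 7) - 5) - 3 = -16] peel the -3: add 3 from each side, so sub: ((x - 6) - 7) - 5 = -13.
Step 4. [((x - 6) - 7) - 5 = -13] 5 comes off first (add 5). So sub: (x - 6) - 7 = -8.
Step 5. [(x - 6) - 7 = -8] the outer -7 inverts by adding 7, so sub: x - 6 = -1.
Step 6. [x - 6 = -1] -6 is outermost — add 6 both sides, so sub: x = 5.

Answer: x ∈ {5}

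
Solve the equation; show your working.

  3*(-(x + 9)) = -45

Step 1. [3*(-(x + 9)) = -45] divide by the outer 3 ⇒ div: -(x + 9) = -15.
Step 2. [-(x + 9) = -15] LHS negated; negate both sides. So neg: x + 9 = 15.
Step 3. [x + 9 = 15] the outer +9 inverts by subtracting 9, so sub: x = 6.

Answer: x ∈ {6}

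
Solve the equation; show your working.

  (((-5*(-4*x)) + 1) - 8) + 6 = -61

Step 1. [(((-5*(-4*x)) + 1) - 8) + 6 = -61] the outer +6 inverts by subtracting 6. So sub: ((-5*(-4*x)) + 1) - 8 = -67.
Step 2. [((-5*(-4*x)) + 1) - 8 = -67] 8 comes off first (add 8). So sub: (-5*(-4*x)) + 1 = -59.
Step 3. [(-5*(-4*x)) + 1 = -59] subtract 1: x sits inside (… + 1), so sub: -5*(-4*x) = -60.
Step 4. [-5*(-4*x) = -60] -5·(inner) — divide through by -5, so div: -4*x = 12.
Step 5. [-4*x = 12] -4 out front; divide by -4 ⇒ div: x = -3.

Answer: x ∈ {-3}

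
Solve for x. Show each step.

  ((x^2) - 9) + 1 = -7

Step 1. [((x^2) - 9) + 1 = -7] peel the +1: subtract 1 from each side, so sub: (x^2) - 9 = -8.
Step 2. [(x^2) - 9 = -8] 9 comes off first (add 9). So sub: x^2 = 1.
Step 3. [x^2 = 1] √ both sides: 1 ≥ 0 gives two branches, so sqrt: x = 1 or -1.

Answer: x ∈ {-1, 1}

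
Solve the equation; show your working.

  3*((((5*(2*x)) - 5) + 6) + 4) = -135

Step 1. [3*((((5*(2*x)) - 5) + 6) + 4) = -135] LHS = 3·(…); ÷3 both sides. So div: (((5*(2*x)) - 5) + 6) + 4 = -45.
Step 2. [(((5*(2*x)) - 5) + 6) + 4 = -45] 4 comes off first (subtract 4) ⇒ sub: ((5*(2*x)) - 5) + 6 = -49.
Step 3. [((5*(2*x)) - 5) + 6 = -49] 6 comes off first (subtract 6), so sub: (5*(2*x)) - 5 = -55.
Step 4. [(5*(2*x)) - 5 = -55] common factor 5 (LHS and -55) — divide through. So factor: (2*x) - 1 = -11.
Step 5. [(2*x) - 1 = -11] the outer -1 inverts by adding 1. So sub: 2*x = -10.
Step 6. [2*x = -10] 2·(inner) — divide through by 2, so div: x = -5.

Answer: x ∈ {-5}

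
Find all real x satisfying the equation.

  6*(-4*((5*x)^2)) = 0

Step 1. [6*(-4*((5*x)^2)) = 0] LHS = 6·(…); ÷6 both sides. So div: -4*((5*x)^2) = 0.
Step 2. [-4*((5*x)^2) = 0] -4 out front; divide by -4 ⇒ div: (5*x)^2 = 0.
Step 3. [(5*x)^2 = 0] √ both sides: 0 ≥ 0 gives two branches, so sqrt: 5*x = 0.
Step 4. [5*x = 0] 5·(inner) — divide through by 5 ⇒ div: x = 0.

Answer: x ∈ {0}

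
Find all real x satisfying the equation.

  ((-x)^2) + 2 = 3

Step 1. [((-x)^2) + 2 = 3] +2 is outermost — subtract 2 both sides ⇒ sub: (-x)^2 = 1.
Step 2. [(-x)^2 = 1] LHS squared, RHS 1 ≥ 0: apply √ (±), so sqrt: -x = 1 or -1.
Step 3. [-x = 1 or -1] flip signs both sides. So neg: x = -1 or 1.

Answer: x ∈ {-1, 1}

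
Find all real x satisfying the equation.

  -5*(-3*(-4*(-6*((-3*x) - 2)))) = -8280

Step 1. [-5*(-3*(-4*(-6*((-3*x) - 2)))) = -8280] -5 out front; divide by -5. So div: -3*(-4*(-6*((-3*x) - 2))) = 1656.
Step 2. [-3*(-4*(-6*((-3*x) - 2))) = 1656] divide by the outer -3 ⇒ div: -4*(-6*((-3*x) - 2)) = -552.
Step 3. [-4*(-6*((-3*x) - 2)) = -552] LHS = -4·(…); ÷-4 both sides ⇒ div: -6*((-3*x) - 2) = 138.
Step 4. [-6*((-3*x) - 2) = 138] -6 out front; divide by -6. So div: (-3*x) - 2 = -23.
Step 5. [(-3*x) - 2 = -23] 2 comes off first (add 2), so sub: -3*x = -21.
Step 6. [-3*x = -21] LHS = -3·(…); ÷-3 both sides ⇒ div: x = 7.

Answer: x ∈ {7}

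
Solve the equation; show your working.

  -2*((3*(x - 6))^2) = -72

Step 1. [-2*((3*(x - 6))^2) = -72] divide by the outer -2, so div: (3*(x - 6))^2 = 36.
Step 2. [(3*(x - 6))^2 = 36] 36 ≥ 0, LHS is (·)² — take ±√ ⇒ sqrt: 3*(x - 6) = 6 or -6.
Step 3. [3*(x - 6) = 6 or -6] divide by the outer 3, so div: x - 6 = 2 or -2.
Step 4. [x - 6 = 2 or -2] 6 comes off first (add 6) ⇒ sub: x = 8 or 4.

Answer: x ∈ {4, 8}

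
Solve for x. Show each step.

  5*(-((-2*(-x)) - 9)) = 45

Step 1. [5*(-((-2*(-x)) - 9)) = 45] leading coefficient 5: divide by 5. So div: -((-2*(-x)) - 9) = 9.
Step 2. [-((-2*(-x)) - 9) = 9] LHS negated; negate both sides. So neg: (-2*(-x)) - 9 = -9.
Step 3. [(-2*(-x)) - 9 = -9] 9 comes off first (add 9), so sub: -2*(-x) = 0.
Step 4. [-2*(-x) = 0] LHS = -2·(…); ÷-2 both sides. So div: -x = 0.
Step 5. [-x = 0] leading − — multiply by −1. So neg: x = 0.

Answer: x ∈ {0}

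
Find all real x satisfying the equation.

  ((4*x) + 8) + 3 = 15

Step 1. [((4*x) + 8) + 3 = 15] peel the +3: subtract 3 from each side, so sub: (4*x) + 8 = 12.
Step 2. [(4*x) + 8 = 12] 4 divides every term; factor it out. So factor: x + 2 = 3.
Step 3. [x + 2 = 3] the outer +2 inverts by subtracting 2 ⇒ sub: x = 1.

Answer: x ∈ {1}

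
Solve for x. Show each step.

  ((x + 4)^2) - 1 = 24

Step 1. [((x + 4)^2) - 1 = 24] the outer -1 inverts by adding 1 ⇒ sub: (x + 4)^2 = 25.
Step 2. [(x + 4)^2 = 25] √ both sides: 25 ≥ 0 gives two branches. So sqrt: x + 4 = 5 or -5.
Step 3. [x + 4 = 5 or -5] the outer +4 inverts by subtracting 4 ⇒ sub: x = 1 or -9.

Answer: x ∈ {-9, 1}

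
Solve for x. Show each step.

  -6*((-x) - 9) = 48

Step 1. [-6*((-x) - 9) = 48] leading coefficient -6: divide by -6, so div: (-x) - 9 = -8.
Step 2. [(-x) - 9 = -8] peel the -9: add 9 from each side ⇒ sub: -x = 1.
Step 3. [-x = 1] flip signs both sides ⇒ neg: x = -1.

Answer: x ∈ {-1}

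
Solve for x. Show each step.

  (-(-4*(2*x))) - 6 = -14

Step 1. [(-(-4*(2*x))) - 6 = -14] -6 is outermost — add 6 both sides, so sub: -(-4*(2*x)) = -8.
Step 2. [-(-4*(2*x)) = -8] leading − — multiply by −1. So neg: -4*(2*x) = 8.
Step 3. [-4*(2*x) = 8] divide by the outer -4 ⇒ div: 2*x = -2.
Step 4. [2*x = -2] LHS = 2·(…); ÷2 both sides. So div: x = -1.

Answer: x ∈ {-1}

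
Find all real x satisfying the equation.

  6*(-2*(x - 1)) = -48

Step 1. [6*(-2*(x - 1)) = -48] 6·(inner) — divide through by 6, so div: -2*(x - 1) = -8.
Step 2. [-2*(x - 1) = -8] leading coefficient -2: divide by -2. So div: x - 1 = 4.
Step 3. [x - 1 = 4] add 1: x sits inside (… - 1), so sub: x = 5.

Answer: x ∈ {5}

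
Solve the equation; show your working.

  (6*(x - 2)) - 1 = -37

Step 1. [(6*(x - 2)) - 1 = -37] the outer -1 inverts by adding 1. So sub: 6*(x - 2) = -36.
Step 2. [6*(x - 2) = -36] 6·(inner) — divide through by 6, so div: x - 2 = -6.
Step 3. [x - 2 = -6] add 2: x sits inside (… - 2), so sub: x = -4.

Answer: x ∈ {-4}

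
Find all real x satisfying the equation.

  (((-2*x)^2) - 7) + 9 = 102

Step 1. [(((-2*x)^2) - 7) + 9 = 102] peel the +9: subtract 9 from each side. So sub: ((-2*x)^2) - 7 = 93.
Step 2. [((-2*x)^2) - 7 = 93] the outer -7 inverts by adding 7 ⇒ sub: (-2*x)^2 = 100.
Step 3. [(-2*x)^2 = 100] √ both sides: 100 ≥ 0 gives two branches, so sqrt: -2*x = 10 or -10.
Step 4. [-2*x = 10 or -10] divide by the outer -2. So div: x = -5 or 5.

Answer: x ∈ {-5, 5}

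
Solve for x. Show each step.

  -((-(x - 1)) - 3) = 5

Step 1. [-((-(x - 1)) - 3) = 5] flip signs both sides ⇒ neg: (-(x - 1)) - 3 = -5.
Step 2. [(-(x - 1)) - 3 = -5] 3 comes off first (add 3). So sub: -(x - 1) = -2.
Step 3. [-(x - 1) = -2] flip signs both sides. So neg: x - 1 = 2.
Step 4. [x - 1 = 2] peel the -1: add 1 from each side. So sub: x = 3.

Answer: x ∈ {3}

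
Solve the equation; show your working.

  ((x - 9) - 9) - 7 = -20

Step 1. [((x - 9) - 9) - 7 = -20] add 7: x sits inside (… - 7) ⇒ sub: (x - 9) - 9 = -13.
Step 2. [(x - 9) - 9 = -13] add 9: x sits inside (… - 9). So sub: x - 9 = -4.
Step 3. [x - 9 = -4] 9 comes off first (add 9). So sub: x = 5.

Answer: x ∈ {5}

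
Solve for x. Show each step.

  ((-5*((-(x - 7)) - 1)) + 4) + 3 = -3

Step 1. [((-5*((-(x - 7)) - 1)) + 4) + 3 = -3] the outer +3 inverts by subtracting 3 ⇒ sub: (-5*((-(x - 7)) - 1)) + 4 = -6.
Step 2. [(-5*((-(x - 7)) - 1)) + 4 = -6] subtract 4: x sits inside (… + 4), so sub: -5*((-(x - 7)) - 1) = -10.
Step 3. [-5*((-(x - 7)) - 1) = -10] LHS = -5·(…); ÷-5 both sides, so div: (-(x - 7)) - 1 = 2.
Step 4. [(-(x - 7)) - 1 = 2] -1 is outermost — add 1 both sides. So sub: -(x - 7) = 3.
Step 5. [-(x - 7) = 3] leading − — multiply by −1, so neg: x - 7 = -3.
Step 6. [x - 7 = -3] peel the -7: add 7 from each side, so sub: x = 4.

Answer: x ∈ {4}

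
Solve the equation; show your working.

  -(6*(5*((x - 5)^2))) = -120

Step 1. [-(6*(5*((x - 5)^2))) = -120] leading − — multiply by −1 ⇒ neg: 6*(5*((x - 5)^2)) = 120.
Step 2. [6*(5*((x - 5)^2)) = 120] divide by the outer 6, so div: 5*((x - 5)^2) = 20.
Step 3. [5*((x - 5)^2) = 20] LHS = 5·(…); ÷5 both sides ⇒ div: (x - 5)^2 = 4.
Step 4. [(x - 5)^2 = 4] √ both sides: 4 ≥ 0 gives two branches ⇒ sqrt: x - 5 = 2 or -2.
Step 5. [x - 5 = 2 or -2] the outer -5 inverts by adding 5, so sub: x = 7 or 3.

Answer: x ∈ {3, 7}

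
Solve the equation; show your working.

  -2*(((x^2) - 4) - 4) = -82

Step 1. [-2*(((x^2) - 4) - 4) = -82] -2·(inner) — divide through by -2. So div: ((x^2) - 4) - 4 = 41.
Step 2. [((x^2) - 4) - 4 = 41] add 4: x sits inside (… - 4). So sub: (x^2) - 4 = 45.
Step 3. [(x^2) - 4 = 45] the outer -4 inverts by adding 4. So sub: x^2 = 49.
Step 4. [x^2 = 49] LHS squared, RHS 49 ≥ 0: apply √ (±), so sqrt: x = 7 or -7.

Answer: x ∈ {-7, 7}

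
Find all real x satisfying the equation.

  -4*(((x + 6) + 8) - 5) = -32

Step 1. [-4*(((x + 6) + 8) - 5) = -32] -4 out front; divide by -4 ⇒ div: ((x + 6) + 8) - 5 = 8.
Step 2. [((x + 6) + 8) - 5 = 8] -5 is outermost — add 5 both sides. So sub: (x + 6) + 8 = 13.
Step 3. [(x + 6) + 8 = 13] 8 comes off first (subtract 8). So sub: x + 6 = 5.
Step 4. [x + 6 = 5] the outer +6 inverts by subtracting 6 ⇒ sub: x = -1.

Answer: x ∈ {-1}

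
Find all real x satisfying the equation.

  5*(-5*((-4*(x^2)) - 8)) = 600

Step 1. [5*(-5*((-4*(x^2)) - 8)) = 600] leading coefficient 5: divide by 5. So div: -5*((-4*(x^2)) - 8) = 120.
Step 2. [-5*((-4*(x^2)) - 8) = 120] -5 out front; divide by -5. So div: (-4*(x^2)) - 8 = -24.
Step 3. [(-4*(x^2)) - 8 = -24] add 8: x sits inside (… - 8), so sub: -4*(x^2) = -16.
Step 4. [-4*(x^2) = -16] -4 out front; divide by -4 ⇒ div: x^2 = 4.
Step 5. [x^2 = 4] √ both sides: 4 ≥ 0 gives two branches. So sqrt: x = 2 or -2.

Answer: x ∈ {-2, 2}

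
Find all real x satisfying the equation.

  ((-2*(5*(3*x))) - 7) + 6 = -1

Step 1. [((-2*(5*(3*x))) - 7) + 6 = -1] peel the +6: subtract 6 from each side, so sub: (-2*(5*(3*x))) - 7 = -7.
Step 2. [(-2*(5*(3*x))) - 7 = -7] add 7: x sits inside (… - 7). So sub: -2*(5*(3*x)) = 0.
Step 3. [-2*(5*(3*x)) = 0] -2·(inner) — divide through by -2 ⇒ div: 5*(3*x) = 0.
Step 4. [5*(3*x) = 0] LHS = 5·(…); ÷5 both sides. So div: 3*x = 0.
Step 5. [3*x = 0] 3 out front; divide by 3. So div: x = 0.

Answer: x ∈ {0}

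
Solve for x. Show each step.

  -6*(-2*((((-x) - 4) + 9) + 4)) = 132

Step 1. [-6*(-2*((((-x) - 4) + 9) + 4)) = 132] divide by the outer -6. So div: -2*((((-x) - 4) + 9) + 4) = -22.
Step 2. [-2*((((-x) - 4) + 9) + 4) = -22] -2·(inner) — divide through by -2 ⇒ div: (((-x) - 4) + 9) + 4 = 11.
Step 3. [(((-x) - 4) + 9) + 4 = 11] +4 is outermost — subtract 4 both sides ⇒ sub: ((-x) - 4) + 9 = 7.
Step 4. [((-x) - 4) + 9 = 7] the outer +9 inverts by subtracting 9, so sub: (-x) - 4 = -2.
Step 5. [(-x) - 4 = -2] 4 comes off first (add 4). So sub: -x = 2.
Step 6. [-x = 2] LHS negated; negate both sides ⇒ neg: x = -2.

Answer: x ∈ {-2}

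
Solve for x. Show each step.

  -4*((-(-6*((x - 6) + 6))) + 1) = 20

Step 1. [-4*((-(-6*((x - 6) + 6))) + 1) = 20] -4 out front; divide by -4. So div: (-(-6*((x - 6) + 6))) + 1 = -5.
Step 2. [(-(-6*((x - 6) + 6))) + 1 = -5] 1 comes off first (subtract 1). So sub: -(-6*((x - 6) + 6)) = -6.
Step 3. [-(-6*((x - 6) + 6)) = -6] leading − — multiply by −1, so neg: -6*((x - 6) + 6) = 6.
Step 4. [-6*((x - 6) + 6) = 6] LHS = -6·(…); ÷-6 both sides. So div: (x - 6) + 6 = -1.
Step 5. [(x - 6) + 6 = -1] +6 is outermost — subtract 6 both sides, so sub: x - 6 = -7.
Step 6. [x - 6 = -7] peel the -6: add 6 from each side, so sub: x = -1.

Answer: x ∈ {-1}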